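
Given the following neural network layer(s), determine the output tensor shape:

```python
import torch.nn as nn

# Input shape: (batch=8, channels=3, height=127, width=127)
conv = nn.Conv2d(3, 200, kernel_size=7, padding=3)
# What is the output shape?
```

Input: (8, 3, 127, 127) -> Output: (8, 200, 127, 127)

Answer: (8, 200, 127, 127)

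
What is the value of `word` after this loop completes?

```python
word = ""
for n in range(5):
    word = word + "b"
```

Repeat 'b' 5 times
`word` takes the values: "" → "b" → "bb" → "bbb" → "bbbb" → "bbbbb"

Answer: "bbbbb"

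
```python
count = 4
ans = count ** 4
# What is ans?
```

Trace:
`count = 4` → count = 4
`ans = count ** 4` → ans = 256
So ans = 256

Answer: 256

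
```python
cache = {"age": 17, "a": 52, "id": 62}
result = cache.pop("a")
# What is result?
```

Trace:
`cache = {"age": 17, "a": 52, "id": 62}` → cache = {'age': 17, 'a': 52, 'id': 62}
`result = cache.pop("a")` → cache = {'age': 17, 'id': 62}; result = 52
So result = 52

Answer: 52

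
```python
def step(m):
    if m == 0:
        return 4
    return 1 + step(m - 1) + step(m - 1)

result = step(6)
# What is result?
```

step(m) = 1 + 2·step(m-1), step(0)=4. Closed form: (4+1)·2^6 - 1 = 319.

Answer: 319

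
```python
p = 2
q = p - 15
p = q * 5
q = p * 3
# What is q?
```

Trace:
`p = 2` → p = 2
`q = p - 15` → q = -13
`p = q * 5` → p = -65
`q = p * 3` → q = -195
So q = -195

Answer: -195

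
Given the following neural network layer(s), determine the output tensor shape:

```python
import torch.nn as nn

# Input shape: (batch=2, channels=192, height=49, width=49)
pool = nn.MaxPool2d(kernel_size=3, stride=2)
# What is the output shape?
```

Input: (2, 192, 49, 49) -> Output: (2, 192, 24, 24)

Answer: (2, 192, 24, 24)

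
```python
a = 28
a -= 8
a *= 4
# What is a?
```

Trace:
`a = 28` → a = 28
`a -= 8` → a = 20
`a *= 4` → a = 80
So a = 80

Answer: 80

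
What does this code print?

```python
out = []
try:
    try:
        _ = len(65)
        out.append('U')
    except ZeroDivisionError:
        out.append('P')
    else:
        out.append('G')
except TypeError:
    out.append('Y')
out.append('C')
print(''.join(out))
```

Execution trace: 'Y' (outer except TypeError) → 'C' (after the try/except). Output: YC

Answer: YC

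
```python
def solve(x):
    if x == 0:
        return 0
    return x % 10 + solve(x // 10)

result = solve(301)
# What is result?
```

Sum of digits of 301: 1 + 0 + 3 = 4

Answer: 4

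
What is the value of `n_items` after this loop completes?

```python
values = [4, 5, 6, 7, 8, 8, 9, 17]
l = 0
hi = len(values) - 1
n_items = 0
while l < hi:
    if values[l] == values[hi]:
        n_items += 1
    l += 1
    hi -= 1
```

Count matching pairs from ends
`n_items` takes the values: 0

Answer: 0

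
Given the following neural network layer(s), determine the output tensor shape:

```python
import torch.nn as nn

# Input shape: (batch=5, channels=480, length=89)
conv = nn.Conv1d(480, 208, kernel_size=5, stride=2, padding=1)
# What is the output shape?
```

Input: (5, 480, 89) -> Output: (5, 208, 44)

Answer: (5, 208, 44)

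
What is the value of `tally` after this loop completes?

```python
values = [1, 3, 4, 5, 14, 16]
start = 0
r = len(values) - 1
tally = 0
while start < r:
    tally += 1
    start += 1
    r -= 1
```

Iterations until pointers meet (list length 6)
`tally` takes the values: 0 → 1 → 2 → 3

Answer: 3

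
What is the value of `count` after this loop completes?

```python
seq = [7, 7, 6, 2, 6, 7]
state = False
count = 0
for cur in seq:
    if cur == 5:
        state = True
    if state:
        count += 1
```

Count elements after first 5 in [7, 7, 6, 2, 6, 7]
`count` takes the values: 0

Answer: 0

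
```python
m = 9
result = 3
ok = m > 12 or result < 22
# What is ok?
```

Trace:
`m = 9` → m = 9
`result = 3` → result = 3
`ok = m > 12 or result < 22` → ok = True
So ok = True

Answer: True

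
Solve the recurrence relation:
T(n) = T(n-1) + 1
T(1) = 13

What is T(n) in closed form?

Unrolling: T(n) = T(1) + 1·(n-1) = 13 + 1(n-1) = n + 12.

Answer: T(n) = n + 12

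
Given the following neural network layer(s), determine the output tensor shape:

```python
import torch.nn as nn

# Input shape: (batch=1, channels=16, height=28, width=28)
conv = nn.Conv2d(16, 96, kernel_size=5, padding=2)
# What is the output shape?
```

Input: (1, 16, 28, 28) -> Output: (1, 96, 28, 28)

Answer: (1, 96, 28, 28)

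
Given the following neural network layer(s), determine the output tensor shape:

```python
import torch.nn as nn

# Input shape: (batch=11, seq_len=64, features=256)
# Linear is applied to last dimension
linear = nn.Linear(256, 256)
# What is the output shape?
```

Input: (11, 64, 256) -> Output: (11, 64, 256)

Answer: (11, 64, 256)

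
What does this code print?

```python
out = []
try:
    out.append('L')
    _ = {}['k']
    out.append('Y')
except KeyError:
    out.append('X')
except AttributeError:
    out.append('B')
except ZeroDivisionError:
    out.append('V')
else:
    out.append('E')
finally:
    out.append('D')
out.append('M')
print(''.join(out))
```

Execution trace: 'L' (try body) → 'X' (except KeyError) → 'D' (finally) → 'M' (after the try/except). Output: LXDM

Answer: LXDM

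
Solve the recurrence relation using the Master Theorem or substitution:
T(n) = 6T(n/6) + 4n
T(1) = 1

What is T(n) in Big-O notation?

By Master Theorem: a=6, b=6, f(n)=4n. Since log_6(6) = 1 and f(n) = Θ(n^1), Case 2 applies. T(n) = O(n log n).

Answer: O(n log n)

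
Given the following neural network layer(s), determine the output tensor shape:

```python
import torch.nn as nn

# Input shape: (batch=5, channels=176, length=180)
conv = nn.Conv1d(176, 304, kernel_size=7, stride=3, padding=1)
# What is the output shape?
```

Input: (5, 176, 180) -> Output: (5, 304, 59)

Answer: (5, 304, 59)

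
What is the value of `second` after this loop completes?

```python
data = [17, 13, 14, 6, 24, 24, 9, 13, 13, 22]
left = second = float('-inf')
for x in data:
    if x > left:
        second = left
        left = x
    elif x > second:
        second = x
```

Second largest (with repeats) in [17, 13, 14, 6, 24, 24, 9, 13, 13, 22]
`second` takes the values: -inf → 13 → 14 → 17 → 24

Answer: 24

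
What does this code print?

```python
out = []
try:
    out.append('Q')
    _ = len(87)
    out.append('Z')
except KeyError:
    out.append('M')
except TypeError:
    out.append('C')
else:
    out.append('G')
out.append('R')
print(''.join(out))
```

Execution trace: 'Q' (try body) → 'C' (except TypeError) → 'R' (after the try/except). Output: QCR

Answer: QCR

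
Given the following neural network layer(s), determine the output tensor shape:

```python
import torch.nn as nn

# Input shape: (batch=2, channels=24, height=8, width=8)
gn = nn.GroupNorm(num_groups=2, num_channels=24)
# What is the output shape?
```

Input: (2, 24, 8, 8) -> Output: (2, 24, 8, 8)

Answer: (2, 24, 8, 8)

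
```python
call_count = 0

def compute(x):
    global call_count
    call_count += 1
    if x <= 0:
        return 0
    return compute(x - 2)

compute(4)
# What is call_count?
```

Linear recursion stepping by 2: 3 calls from x=4 down to ≤0.

Answer: 3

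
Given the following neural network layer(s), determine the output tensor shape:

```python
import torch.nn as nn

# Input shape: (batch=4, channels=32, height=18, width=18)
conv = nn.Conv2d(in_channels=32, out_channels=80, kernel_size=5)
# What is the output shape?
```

Input: (4, 32, 18, 18) -> Output: (4, 80, 14, 14)

Answer: (4, 80, 14, 14)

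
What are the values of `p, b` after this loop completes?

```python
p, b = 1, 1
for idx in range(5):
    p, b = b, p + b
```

Fibonacci: after 5 iterations
`p, b` takes the values: (1, 1) → (1, 2) → (2, 3) → (3, 5) → (5, 8) → (8, 13)

Answer: 8, 13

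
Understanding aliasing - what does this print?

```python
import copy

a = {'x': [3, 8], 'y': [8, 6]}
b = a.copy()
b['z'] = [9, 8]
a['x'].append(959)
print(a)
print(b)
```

Key concept: shallow copy of dict with mutable values.
Step by step:
`a = {'x': [3, 8], 'y': [8, 6]}` → a = {'x': [3, 8], 'y': [8, 6]}
`b = a.copy()` → b = {'x': [3, 8], 'y': [8, 6]}
`b['z'] = [9, 8]` → b = {'x': [3, 8], 'y': [8, 6], 'z': [9, 8]}
`a['x'].append(959)` → a = {'x': [3, 8, 959], 'y': [8, 6]}; b = {'x': [3, 8, 959], 'y': [8, 6], 'z': [9, 8]}
`print(a)` → prints {'x': [3, 8, 959], 'y': [8, 6]}
`print(b)` → prints {'x': [3, 8, 959], 'y': [8, 6], 'z': [9, 8]}

Answer:
{'x': [3, 8, 959], 'y': [8, 6]}
{'x': [3, 8, 959], 'y': [8, 6], 'z': [9, 8]}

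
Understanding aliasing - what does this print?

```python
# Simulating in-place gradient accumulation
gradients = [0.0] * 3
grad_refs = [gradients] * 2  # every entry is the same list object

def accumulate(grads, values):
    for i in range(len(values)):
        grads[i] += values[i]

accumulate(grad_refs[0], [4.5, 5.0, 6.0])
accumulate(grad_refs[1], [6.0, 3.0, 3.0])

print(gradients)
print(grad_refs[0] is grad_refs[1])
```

Key concept: gradient accumulation aliasing.
Step by step:
`gradients = [0.0] * 3` → gradients = [0.0, 0.0, 0.0]
`grad_refs = [gradients] * 2` → grad_refs = [[0.0, 0.0, 0.0], [0.0, 0.0, 0.0]]
`accumulate(grad_refs[0], [4.5, 5.0, 6.0])` → gradients = [4.5, 5.0, 6.0]; grad_refs = [[4.5, 5.0, 6.0], [4.5, 5.0, 6.0]]
`accumulate(grad_refs[1], [6.0, 3.0, 3.0])` → gradients = [10.5, 8.0, 9.0]; grad_refs = [[10.5, 8.0, 9.0], [10.5, 8.0, 9.0]]
`print(gradients)` → prints [10.5, 8.0, 9.0]
`print(grad_refs[0] is grad_refs[1])` → prints True

Answer:
[10.5, 8.0, 9.0]
True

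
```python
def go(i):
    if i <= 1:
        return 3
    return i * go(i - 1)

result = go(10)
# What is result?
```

go(10) = 10 * 9 * 8 * 7 * 6 * 5 * 4 * 3 * 2 * 3 = 10886400

Answer: 10886400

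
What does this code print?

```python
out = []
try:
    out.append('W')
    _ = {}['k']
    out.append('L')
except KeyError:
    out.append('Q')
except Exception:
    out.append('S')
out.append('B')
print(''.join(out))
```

Execution trace: 'W' (try body) → 'Q' (except KeyError) → 'B' (after the try/except). Output: WQB

Answer: WQB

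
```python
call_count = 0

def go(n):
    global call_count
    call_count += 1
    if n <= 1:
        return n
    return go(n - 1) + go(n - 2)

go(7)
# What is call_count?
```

Calls(n) = 1 + Calls(n-1) + Calls(n-2); Calls(0)=Calls(1)=1. For n=7 this gives 41.

Answer: 41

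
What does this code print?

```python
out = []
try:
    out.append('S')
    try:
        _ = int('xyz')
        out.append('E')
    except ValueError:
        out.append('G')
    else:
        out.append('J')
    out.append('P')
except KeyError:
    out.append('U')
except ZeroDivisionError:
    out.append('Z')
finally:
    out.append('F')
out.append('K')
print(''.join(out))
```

Execution trace: 'S' (try body) → 'G' (inner except ValueError) → 'P' (try body, no exception) → 'F' (finally) → 'K' (after the try/except). Output: SGPFK

Answer: SGPFK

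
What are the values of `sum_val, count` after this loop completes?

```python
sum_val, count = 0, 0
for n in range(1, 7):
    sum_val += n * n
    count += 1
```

Sum of squares and count
`sum_val, count` takes the values: (0, 0) → (1, 0) → (1, 1) → (5, 1) → (5, 2) → (14, 2) → (14, 3) → (30, 3) → (30, 4) → (55, 4) → (55, 5) → (91, 5) → (91, 6)

Answer: 91, 6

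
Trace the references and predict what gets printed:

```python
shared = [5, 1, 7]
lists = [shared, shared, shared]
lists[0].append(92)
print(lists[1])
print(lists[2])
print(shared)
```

Key concept: list of same reference.
Step by step:
`shared = [5, 1, 7]` → shared = [5, 1, 7]
`lists = [shared, shared, shared]` → lists = [[5, 1, 7], [5, 1, 7], [5, 1, 7]]
`lists[0].append(92)` → shared = [5, 1, 7, 92]; lists = [[5, 1, 7, 92], [5, 1, 7, 92], [5, 1, 7, 92]]
`print(lists[1])` → prints [5, 1, 7, 92]
`print(lists[2])` → prints [5, 1, 7, 92]
`print(shared)` → prints [5, 1, 7, 92]

Answer:
[5, 1, 7, 92]
[5, 1, 7, 92]
[5, 1, 7, 92]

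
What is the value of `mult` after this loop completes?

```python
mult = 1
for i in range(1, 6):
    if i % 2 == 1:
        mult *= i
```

Product of odd numbers 1 to 5
`mult` takes the values: 1 → 3 → 15

Answer: 15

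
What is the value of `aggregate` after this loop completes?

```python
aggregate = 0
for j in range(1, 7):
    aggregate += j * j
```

Sum of squares 1² to 6² = 91
`aggregate` takes the values: 0 → 1 → 5 → 14 → 30 → 55 → 91

Answer: 91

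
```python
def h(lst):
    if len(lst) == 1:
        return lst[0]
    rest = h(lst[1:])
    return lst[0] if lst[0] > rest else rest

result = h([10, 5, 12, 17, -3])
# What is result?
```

Recursive max over [10, 5, 12, 17, -3] = 17

Answer: 17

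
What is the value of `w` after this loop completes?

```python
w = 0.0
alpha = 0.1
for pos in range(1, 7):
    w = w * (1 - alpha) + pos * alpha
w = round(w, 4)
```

Moving average with lr=0.1
`w` takes the values: 0.0 → 0.1 → 0.29 → 0.561 → 0.9049 → 1.31441 → 1.782969 → 1.783

Answer: 1.783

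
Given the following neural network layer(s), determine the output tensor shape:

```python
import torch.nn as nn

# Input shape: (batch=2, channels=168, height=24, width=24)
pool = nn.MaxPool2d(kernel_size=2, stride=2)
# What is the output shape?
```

Input: (2, 168, 24, 24) -> Output: (2, 168, 12, 12)

Answer: (2, 168, 12, 12)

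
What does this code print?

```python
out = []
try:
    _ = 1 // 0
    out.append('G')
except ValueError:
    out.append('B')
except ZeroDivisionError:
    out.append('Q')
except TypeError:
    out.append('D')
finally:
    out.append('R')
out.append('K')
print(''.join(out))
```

Execution trace: 'Q' (except ZeroDivisionError) → 'R' (finally) → 'K' (after the try/except). Output: QRK

Answer: QRK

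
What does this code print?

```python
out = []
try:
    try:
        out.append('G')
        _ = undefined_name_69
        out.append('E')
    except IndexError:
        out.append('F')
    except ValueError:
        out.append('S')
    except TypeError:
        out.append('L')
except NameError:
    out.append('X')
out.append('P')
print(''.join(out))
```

Execution trace: 'G' (try body) → 'X' (outer except NameError) → 'P' (after the try/except). Output: GXP

Answer: GXP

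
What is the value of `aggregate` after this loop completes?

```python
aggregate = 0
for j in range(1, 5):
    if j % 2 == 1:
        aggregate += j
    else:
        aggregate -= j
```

Add odd, subtract even
`aggregate` takes the values: 0 → 1 → -1 → 2 → -2

Answer: -2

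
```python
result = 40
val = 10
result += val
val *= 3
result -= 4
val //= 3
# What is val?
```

Trace:
`result = 40` → result = 40
`val = 10` → val = 10
`result += val` → result = 50
`val *= 3` → val = 30
`result -= 4` → result = 46
`val //= 3` → val = 10
So val = 10

Answer: 10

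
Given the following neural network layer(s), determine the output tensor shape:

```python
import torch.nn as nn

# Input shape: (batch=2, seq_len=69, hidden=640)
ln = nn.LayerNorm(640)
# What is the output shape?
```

Input: (2, 69, 640) -> Output: (2, 69, 640)

Answer: (2, 69, 640)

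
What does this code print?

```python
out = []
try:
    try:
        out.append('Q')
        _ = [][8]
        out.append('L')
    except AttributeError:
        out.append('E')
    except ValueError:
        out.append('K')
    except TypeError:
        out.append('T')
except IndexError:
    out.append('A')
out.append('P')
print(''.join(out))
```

Execution trace: 'Q' (try body) → 'A' (outer except IndexError) → 'P' (after the try/except). Output: QAP

Answer: QAP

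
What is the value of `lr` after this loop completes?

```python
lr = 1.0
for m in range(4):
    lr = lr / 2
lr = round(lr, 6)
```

Halving LR 4 times: 1 / 2^4
`lr` takes the values: 1.0 → 0.5 → 0.25 → 0.125 → 0.0625

Answer: 0.0625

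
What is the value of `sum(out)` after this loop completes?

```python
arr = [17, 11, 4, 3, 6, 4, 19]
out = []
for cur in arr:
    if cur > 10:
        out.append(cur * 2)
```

Sum of doubled values > 10
`out` takes the values: [] → [34] → [34, 22] → [34, 22, 38]
So `sum(out)` = 94

Answer: 94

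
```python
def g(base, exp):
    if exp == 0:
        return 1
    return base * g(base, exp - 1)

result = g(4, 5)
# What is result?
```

g(4, 5) = 4 * 4 * 4 * 4 * 4 = 1024

Answer: 1024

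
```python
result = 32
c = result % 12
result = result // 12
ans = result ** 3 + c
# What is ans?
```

Trace:
`result = 32` → result = 32
`c = result % 12` → c = 8
`result = result // 12` → result = 2
`ans = result ** 3 + c` → ans = 16
So ans = 16

Answer: 16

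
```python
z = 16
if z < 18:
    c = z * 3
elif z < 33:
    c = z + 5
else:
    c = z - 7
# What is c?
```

Trace:
`z = 16` → z = 16
`if z < 18: ...` → z < 18 is True → c = 48
So c = 48

Answer: 48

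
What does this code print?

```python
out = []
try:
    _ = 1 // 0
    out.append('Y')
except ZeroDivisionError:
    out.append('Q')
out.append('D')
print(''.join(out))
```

Execution trace: 'Q' (except ZeroDivisionError) → 'D' (after the try/except). Output: QD

Answer: QD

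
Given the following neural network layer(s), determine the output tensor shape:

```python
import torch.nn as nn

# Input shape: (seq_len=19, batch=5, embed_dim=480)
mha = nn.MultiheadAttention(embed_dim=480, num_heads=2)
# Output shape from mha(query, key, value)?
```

Input: (19, 5, 480) -> Output: (19, 5, 480)

Answer: (19, 5, 480)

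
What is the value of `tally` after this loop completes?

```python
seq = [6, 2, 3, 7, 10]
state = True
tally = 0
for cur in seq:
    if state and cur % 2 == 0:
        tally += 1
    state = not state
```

Count even values at even positions
`tally` takes the values: 0 → 1 → 2

Answer: 2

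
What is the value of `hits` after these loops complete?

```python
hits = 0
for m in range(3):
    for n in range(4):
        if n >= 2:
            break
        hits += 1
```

Inner breaks at 2, outer runs 3 times
`hits` takes the values: 0 → 1 → 2 → 3 → 4 → 5 → 6

Answer: 6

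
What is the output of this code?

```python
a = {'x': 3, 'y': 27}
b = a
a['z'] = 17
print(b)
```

Key concept: dict aliasing.
Step by step:
`a = {'x': 3, 'y': 27}` → a = {'x': 3, 'y': 27}
`b = a` → b = {'x': 3, 'y': 27} (same object as a)
`a['z'] = 17` → a = {'x': 3, 'y': 27, 'z': 17} (same object as b); b = {'x': 3, 'y': 27, 'z': 17} (same object as a)
`print(b)` → prints {'x': 3, 'y': 27, 'z': 17}

Answer: {'x': 3, 'y': 27, 'z': 17}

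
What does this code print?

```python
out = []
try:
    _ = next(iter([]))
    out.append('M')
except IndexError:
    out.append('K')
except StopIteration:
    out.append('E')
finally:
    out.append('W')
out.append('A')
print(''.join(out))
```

Execution trace: 'E' (except StopIteration) → 'W' (finally) → 'A' (after the try/except). Output: EWA

Answer: EWA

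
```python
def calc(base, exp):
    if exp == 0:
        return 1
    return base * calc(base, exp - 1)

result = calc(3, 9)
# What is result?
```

calc(3, 9) = 3 * 3 * 3 * 3 * 3 * 3 * 3 * 3 * 3 = 19683

Answer: 19683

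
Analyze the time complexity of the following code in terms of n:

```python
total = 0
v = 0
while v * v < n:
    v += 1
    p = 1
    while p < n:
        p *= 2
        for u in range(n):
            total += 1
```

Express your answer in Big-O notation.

Each loop level contributes: √n × log n × n. Multiplying the contributions gives O(n√n log n).

Answer: O(n√n log n)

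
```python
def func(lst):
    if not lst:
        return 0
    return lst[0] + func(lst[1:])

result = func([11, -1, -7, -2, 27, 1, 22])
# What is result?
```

11 + (-1) + (-7) + (-2) + 27 + 1 + 22 + 0 = 51

Answer: 51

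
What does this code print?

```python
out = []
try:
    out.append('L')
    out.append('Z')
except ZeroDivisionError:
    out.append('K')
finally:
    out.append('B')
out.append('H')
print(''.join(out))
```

Execution trace: 'L' (try body) → 'Z' (try body, no exception) → 'B' (finally) → 'H' (after the try/except). Output: LZBH

Answer: LZBH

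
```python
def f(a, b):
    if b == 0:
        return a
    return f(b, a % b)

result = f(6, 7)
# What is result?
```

f(6, 7) -> f(7, 6) -> f(6, 1) -> f(1, 0) -> 1

Answer: 1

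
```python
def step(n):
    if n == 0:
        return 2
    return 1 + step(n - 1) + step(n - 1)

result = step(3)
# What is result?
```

step(n) = 1 + 2·step(n-1), step(0)=2. Closed form: (2+1)·2^3 - 1 = 23.

Answer: 23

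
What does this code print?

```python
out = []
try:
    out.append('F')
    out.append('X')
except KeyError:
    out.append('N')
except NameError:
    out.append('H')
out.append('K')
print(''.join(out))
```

Execution trace: 'F' (try body) → 'X' (try body, no exception) → 'K' (after the try/except). Output: FXK

Answer: FXK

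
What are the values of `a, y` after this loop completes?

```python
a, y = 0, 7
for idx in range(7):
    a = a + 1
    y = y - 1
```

a goes 0→7, y goes 7→0
`a, y` takes the values: (0, 7) → (1, 7) → (1, 6) → (2, 6) → (2, 5) → (3, 5) → (3, 4) → (4, 4) → (4, 3) → (5, 3) → (5, 2) → (6, 2) → (6, 1) → (7, 1) → (7, 0)

Answer: 7, 0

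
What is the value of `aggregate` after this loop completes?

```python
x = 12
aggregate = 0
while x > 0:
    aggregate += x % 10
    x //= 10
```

Sum digits of 12
`aggregate` takes the values: 0 → 2 → 3

Answer: 3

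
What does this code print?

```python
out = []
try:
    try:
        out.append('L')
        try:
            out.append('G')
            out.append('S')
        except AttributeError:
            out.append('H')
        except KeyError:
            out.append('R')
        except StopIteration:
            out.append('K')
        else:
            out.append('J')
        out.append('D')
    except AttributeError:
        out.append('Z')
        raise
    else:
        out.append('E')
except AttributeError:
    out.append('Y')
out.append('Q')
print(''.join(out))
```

Execution trace: 'L' (try body) → 'G' (inner try body) → 'S' (inner try body, no exception) → 'J' (inner else) → 'D' (try body, no exception) → 'E' (else) → 'Q' (after the try/except). Output: LGSJDEQ

Answer: LGSJDEQ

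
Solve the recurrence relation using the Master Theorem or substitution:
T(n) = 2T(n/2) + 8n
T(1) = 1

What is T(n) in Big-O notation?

By Master Theorem: a=2, b=2, f(n)=8n. Since log_2(2) = 1 and f(n) = Θ(n^1), Case 2 applies. T(n) = O(n log n).

Answer: O(n log n)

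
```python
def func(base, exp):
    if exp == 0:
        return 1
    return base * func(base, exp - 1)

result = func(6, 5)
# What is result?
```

func(6, 5) = 6 * 6 * 6 * 6 * 6 = 7776

Answer: 7776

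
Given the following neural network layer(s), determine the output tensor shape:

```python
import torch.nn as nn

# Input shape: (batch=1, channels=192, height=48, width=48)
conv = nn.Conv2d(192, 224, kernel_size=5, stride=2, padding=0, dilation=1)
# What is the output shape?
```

Input: (1, 192, 48, 48) -> Output: (1, 224, 22, 22)

Answer: (1, 224, 22, 22)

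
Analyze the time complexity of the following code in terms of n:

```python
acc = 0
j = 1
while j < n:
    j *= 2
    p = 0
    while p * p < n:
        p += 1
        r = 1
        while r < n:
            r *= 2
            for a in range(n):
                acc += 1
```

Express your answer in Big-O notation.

Each loop level contributes: log n × √n × log n × n. Multiplying the contributions gives O(n√n log² n).

Answer: O(n√n log² n)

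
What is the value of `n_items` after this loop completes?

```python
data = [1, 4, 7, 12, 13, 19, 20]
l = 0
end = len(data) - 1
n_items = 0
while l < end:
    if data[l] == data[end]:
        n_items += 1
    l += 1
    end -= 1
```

Count matching pairs from ends
`n_items` takes the values: 0

Answer: 0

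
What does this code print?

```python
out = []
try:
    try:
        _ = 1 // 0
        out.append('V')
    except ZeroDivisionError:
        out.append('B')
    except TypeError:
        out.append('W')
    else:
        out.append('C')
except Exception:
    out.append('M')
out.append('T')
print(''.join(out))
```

Execution trace: 'B' (inner except ZeroDivisionError) → 'T' (after the try/except). Output: BT

Answer: BT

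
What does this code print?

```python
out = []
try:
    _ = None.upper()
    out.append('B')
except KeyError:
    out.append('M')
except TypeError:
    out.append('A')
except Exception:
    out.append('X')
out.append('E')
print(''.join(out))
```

Execution trace: 'X' (except Exception) → 'E' (after the try/except). Output: XE

Answer: XE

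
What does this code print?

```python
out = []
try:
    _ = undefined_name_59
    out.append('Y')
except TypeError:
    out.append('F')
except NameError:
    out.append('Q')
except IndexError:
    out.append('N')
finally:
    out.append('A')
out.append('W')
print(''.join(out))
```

Execution trace: 'Q' (except NameError) → 'A' (finally) → 'W' (after the try/except). Output: QAW

Answer: QAW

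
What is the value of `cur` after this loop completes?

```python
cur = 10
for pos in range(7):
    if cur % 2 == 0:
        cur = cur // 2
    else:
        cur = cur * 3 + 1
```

Collatz-style transformation from 10
`cur` takes the values: 10 → 5 → 16 → 8 → 4 → 2 → 1 → 4

Answer: 4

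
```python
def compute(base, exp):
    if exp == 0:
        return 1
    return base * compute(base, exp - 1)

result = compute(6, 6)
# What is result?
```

compute(6, 6) = 6 * 6 * 6 * 6 * 6 * 6 = 46656

Answer: 46656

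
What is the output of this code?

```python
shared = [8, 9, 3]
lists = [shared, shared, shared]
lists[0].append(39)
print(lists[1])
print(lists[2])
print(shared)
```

Key concept: list of same reference.
Step by step:
`shared = [8, 9, 3]` → shared = [8, 9, 3]
`lists = [shared, shared, shared]` → lists = [[8, 9, 3], [8, 9, 3], [8, 9, 3]]
`lists[0].append(39)` → shared = [8, 9, 3, 39]; lists = [[8, 9, 3, 39], [8, 9, 3, 39], [8, 9, 3, 39]]
`print(lists[1])` → prints [8, 9, 3, 39]
`print(lists[2])` → prints [8, 9, 3, 39]
`print(shared)` → prints [8, 9, 3, 39]

Answer:
[8, 9, 3, 39]
[8, 9, 3, 39]
[8, 9, 3, 39]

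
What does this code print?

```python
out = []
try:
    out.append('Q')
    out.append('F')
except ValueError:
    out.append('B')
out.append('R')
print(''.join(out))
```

Execution trace: 'Q' (try body) → 'F' (try body, no exception) → 'R' (after the try/except). Output: QFR

Answer: QFR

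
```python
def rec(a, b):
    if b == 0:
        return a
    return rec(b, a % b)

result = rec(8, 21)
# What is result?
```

rec(8, 21) -> rec(21, 8) -> rec(8, 5) -> rec(5, 3) -> rec(3, 2) -> rec(2, 1) -> rec(1, 0) -> 1

Answer: 1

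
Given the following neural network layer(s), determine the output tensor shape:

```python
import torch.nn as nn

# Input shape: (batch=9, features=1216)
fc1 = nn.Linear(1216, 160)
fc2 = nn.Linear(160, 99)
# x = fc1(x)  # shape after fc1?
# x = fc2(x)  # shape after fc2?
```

Input: (9, 1216) -> after fc1: (9, 160) -> Output: (9, 99)

Answer: (9, 99)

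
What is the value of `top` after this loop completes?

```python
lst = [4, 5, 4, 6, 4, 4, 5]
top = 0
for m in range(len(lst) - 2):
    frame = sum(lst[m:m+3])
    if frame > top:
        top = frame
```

Max sum of 3-element window in [4, 5, 4, 6, 4, 4, 5]
`top` takes the values: 0 → 13 → 15

Answer: 15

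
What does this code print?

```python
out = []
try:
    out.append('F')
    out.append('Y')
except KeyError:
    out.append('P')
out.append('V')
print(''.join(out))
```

Execution trace: 'F' (try body) → 'Y' (try body, no exception) → 'V' (after the try/except). Output: FYV

Answer: FYV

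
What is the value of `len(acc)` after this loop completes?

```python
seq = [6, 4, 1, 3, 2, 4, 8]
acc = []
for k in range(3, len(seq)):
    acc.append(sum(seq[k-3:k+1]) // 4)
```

Number of 4-element averages
`acc` takes the values: [] → [3] → [3, 2] → [3, 2, 2] → [3, 2, 2, 4]
So `len(acc)` = 4

Answer: 4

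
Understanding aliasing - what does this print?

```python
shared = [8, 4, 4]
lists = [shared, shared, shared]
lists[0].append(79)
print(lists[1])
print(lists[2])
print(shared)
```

Key concept: list of same reference.
Step by step:
`shared = [8, 4, 4]` → shared = [8, 4, 4]
`lists = [shared, shared, shared]` → lists = [[8, 4, 4], [8, 4, 4], [8, 4, 4]]
`lists[0].append(79)` → shared = [8, 4, 4, 79]; lists = [[8, 4, 4, 79], [8, 4, 4, 79], [8, 4, 4, 79]]
`print(lists[1])` → prints [8, 4, 4, 79]
`print(lists[2])` → prints [8, 4, 4, 79]
`print(shared)` → prints [8, 4, 4, 79]

Answer:
[8, 4, 4, 79]
[8, 4, 4, 79]
[8, 4, 4, 79]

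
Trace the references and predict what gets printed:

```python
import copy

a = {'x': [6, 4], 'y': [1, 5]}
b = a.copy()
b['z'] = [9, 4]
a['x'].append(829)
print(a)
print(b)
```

Key concept: shallow copy of dict with mutable values.
Step by step:
`a = {'x': [6, 4], 'y': [1, 5]}` → a = {'x': [6, 4], 'y': [1, 5]}
`b = a.copy()` → b = {'x': [6, 4], 'y': [1, 5]}
`b['z'] = [9, 4]` → b = {'x': [6, 4], 'y': [1, 5], 'z': [9, 4]}
`a['x'].append(829)` → a = {'x': [6, 4, 829], 'y': [1, 5]}; b = {'x': [6, 4, 829], 'y': [1, 5], 'z': [9, 4]}
`print(a)` → prints {'x': [6, 4, 829], 'y': [1, 5]}
`print(b)` → prints {'x': [6, 4, 829], 'y': [1, 5], 'z': [9, 4]}

Answer:
{'x': [6, 4, 829], 'y': [1, 5]}
{'x': [6, 4, 829], 'y': [1, 5], 'z': [9, 4]}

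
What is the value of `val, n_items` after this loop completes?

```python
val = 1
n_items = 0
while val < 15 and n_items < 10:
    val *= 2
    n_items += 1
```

Double until >= 15 or 10 iterations
`val, n_items` takes the values: (1, 0) → (2, 0) → (2, 1) → (4, 1) → (4, 2) → (8, 2) → (8, 3) → (16, 3) → (16, 4)

Answer: 16, 4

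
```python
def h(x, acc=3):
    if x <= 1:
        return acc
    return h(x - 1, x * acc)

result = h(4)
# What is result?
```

Accumulator trace (n, acc): (4, 3) -> (3, 12) -> (2, 36) -> (1, 72) -> return 72

Answer: 72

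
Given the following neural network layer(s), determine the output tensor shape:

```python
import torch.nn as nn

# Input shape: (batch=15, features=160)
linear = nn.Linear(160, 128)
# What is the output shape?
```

Input: (15, 160) -> Output: (15, 128)

Answer: (15, 128)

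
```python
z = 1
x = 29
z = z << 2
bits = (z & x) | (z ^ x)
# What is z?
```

Trace:
`z = 1` → z = 1
`x = 29` → x = 29
`z = z << 2` → z = 4
`bits = (z & x) | (z ^ x)` → bits = 29
So z = 4

Answer: 4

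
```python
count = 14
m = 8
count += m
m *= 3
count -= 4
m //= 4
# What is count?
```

Trace:
`count = 14` → count = 14
`m = 8` → m = 8
`count += m` → count = 22
`m *= 3` → m = 24
`count -= 4` → count = 18
`m //= 4` → m = 6
So count = 18

Answer: 18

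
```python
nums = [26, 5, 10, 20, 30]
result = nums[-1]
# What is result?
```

Trace:
`nums = [26, 5, 10, 20, 30]` → nums = [26, 5, 10, 20, 30]
`result = nums[-1]` → result = 30
So result = 30

Answer: 30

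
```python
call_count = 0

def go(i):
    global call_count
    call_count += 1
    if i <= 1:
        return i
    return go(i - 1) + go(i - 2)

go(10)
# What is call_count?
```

Calls(i) = 1 + Calls(i-1) + Calls(i-2); Calls(0)=Calls(1)=1. For i=10 this gives 177.

Answer: 177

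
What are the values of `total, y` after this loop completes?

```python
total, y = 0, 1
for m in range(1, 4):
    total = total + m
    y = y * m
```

Sum and factorial of 1 to 3
`total, y` takes the values: (0, 1) → (1, 1) → (3, 1) → (3, 2) → (6, 2) → (6, 6)

Answer: 6, 6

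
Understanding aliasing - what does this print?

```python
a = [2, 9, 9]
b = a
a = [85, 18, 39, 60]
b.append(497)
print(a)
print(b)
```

Key concept: rebinding vs mutation: a is rebound to a new list, b still points at the original.
Step by step:
`a = [2, 9, 9]` → a = [2, 9, 9]
`b = a` → b = [2, 9, 9] (same object as a)
`a = [85, 18, 39, 60]` → a = [85, 18, 39, 60]
`b.append(497)` → b = [2, 9, 9, 497]
`print(a)` → prints [85, 18, 39, 60]
`print(b)` → prints [2, 9, 9, 497]

Answer:
[85, 18, 39, 60]
[2, 9, 9, 497]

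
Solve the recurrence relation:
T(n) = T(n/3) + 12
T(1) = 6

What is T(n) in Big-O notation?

Each step divides n by 3 and adds 12. After log_3(n) steps we reach T(1)=6. So T(n) = 12·log_3(n) + 6 = O(log n).

Answer: O(log n)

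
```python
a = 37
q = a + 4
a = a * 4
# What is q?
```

Trace:
`a = 37` → a = 37
`q = a + 4` → q = 41
`a = a * 4` → a = 148
So q = 41

Answer: 41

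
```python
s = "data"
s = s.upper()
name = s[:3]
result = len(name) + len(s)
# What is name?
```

Trace:
`s = "data"` → s = 'data'
`s = s.upper()` → s = 'DATA'
`name = s[:3]` → name = 'DAT'
`result = len(name) + len(s)` → result = 7
So name = 'DAT'

Answer: 'DAT'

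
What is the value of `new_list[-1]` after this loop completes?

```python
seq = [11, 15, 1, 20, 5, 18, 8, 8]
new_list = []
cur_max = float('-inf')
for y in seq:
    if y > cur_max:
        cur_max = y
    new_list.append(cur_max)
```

Running max ends at 20
`new_list` takes the values: [] → [11] → [11, 15] → [11, 15, 15] → [11, 15, 15, 20] → [11, 15, 15, 20, 20] → [11, 15, 15, 20, 20, 20] → [11, 15, 15, 20, 20, 20, 20] → [11, 15, 15, 20, 20, 20, 20, 20]
So `new_list[-1]` = 20

Answer: 20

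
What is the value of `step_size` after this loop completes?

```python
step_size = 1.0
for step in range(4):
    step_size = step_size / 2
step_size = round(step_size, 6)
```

Halving LR 4 times: 1 / 2^4
`step_size` takes the values: 1.0 → 0.5 → 0.25 → 0.125 → 0.0625

Answer: 0.0625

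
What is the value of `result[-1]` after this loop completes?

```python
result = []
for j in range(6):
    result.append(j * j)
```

Last element of squares 0 to 5
`result` takes the values: [] → [0] → [0, 1] → [0, 1, 4] → [0, 1, 4, 9] → [0, 1, 4, 9, 16] → [0, 1, 4, 9, 16, 25]
So `result[-1]` = 25

Answer: 25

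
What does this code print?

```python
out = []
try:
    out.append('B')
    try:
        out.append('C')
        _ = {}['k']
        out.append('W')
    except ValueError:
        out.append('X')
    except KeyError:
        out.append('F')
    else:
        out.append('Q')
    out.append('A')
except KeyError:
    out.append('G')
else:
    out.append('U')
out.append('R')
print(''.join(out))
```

Execution trace: 'B' (try body) → 'C' (inner try body) → 'F' (inner except KeyError) → 'A' (try body, no exception) → 'U' (else) → 'R' (after the try/except). Output: BCFAUR

Answer: BCFAUR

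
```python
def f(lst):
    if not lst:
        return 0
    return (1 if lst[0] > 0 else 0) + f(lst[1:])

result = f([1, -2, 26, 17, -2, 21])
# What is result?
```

Count of positive elements in [1, -2, 26, 17, -2, 21] = 4

Answer: 4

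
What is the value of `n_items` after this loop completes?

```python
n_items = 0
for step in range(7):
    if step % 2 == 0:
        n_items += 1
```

Count numbers divisible by 2 in range(7)
`n_items` takes the values: 0 → 1 → 2 → 3 → 4

Answer: 4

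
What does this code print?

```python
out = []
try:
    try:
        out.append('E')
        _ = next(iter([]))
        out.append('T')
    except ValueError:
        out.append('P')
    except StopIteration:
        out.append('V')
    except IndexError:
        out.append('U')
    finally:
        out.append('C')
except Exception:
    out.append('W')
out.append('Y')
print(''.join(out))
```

Execution trace: 'E' (inner try body) → 'V' (inner except StopIteration) → 'C' (inner finally) → 'Y' (after the try/except). Output: EVCY

Answer: EVCY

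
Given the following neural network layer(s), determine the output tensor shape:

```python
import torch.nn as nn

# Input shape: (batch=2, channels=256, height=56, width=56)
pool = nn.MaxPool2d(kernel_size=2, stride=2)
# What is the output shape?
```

Input: (2, 256, 56, 56) -> Output: (2, 256, 28, 28)

Answer: (2, 256, 28, 28)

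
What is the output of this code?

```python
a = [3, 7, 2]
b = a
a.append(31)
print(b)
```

Key concept: basic list aliasing.
Step by step:
`a = [3, 7, 2]` → a = [3, 7, 2]
`b = a` → b = [3, 7, 2] (same object as a)
`a.append(31)` → a = [3, 7, 2, 31] (same object as b); b = [3, 7, 2, 31] (same object as a)
`print(b)` → prints [3, 7, 2, 31]

Answer: [3, 7, 2, 31]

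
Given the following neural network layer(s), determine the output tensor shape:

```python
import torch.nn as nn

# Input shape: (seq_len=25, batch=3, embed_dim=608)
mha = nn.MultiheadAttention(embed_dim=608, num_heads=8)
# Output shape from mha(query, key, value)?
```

Input: (25, 3, 608) -> Output: (25, 3, 608)

Answer: (25, 3, 608)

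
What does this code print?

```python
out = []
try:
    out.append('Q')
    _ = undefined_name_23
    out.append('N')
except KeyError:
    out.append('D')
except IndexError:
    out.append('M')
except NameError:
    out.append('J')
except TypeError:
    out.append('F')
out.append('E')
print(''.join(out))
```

Execution trace: 'Q' (try body) → 'J' (except NameError) → 'E' (after the try/except). Output: QJE

Answer: QJE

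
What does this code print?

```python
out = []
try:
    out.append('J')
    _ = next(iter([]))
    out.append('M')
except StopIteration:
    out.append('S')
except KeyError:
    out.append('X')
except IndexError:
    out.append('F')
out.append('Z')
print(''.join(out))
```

Execution trace: 'J' (try body) → 'S' (except StopIteration) → 'Z' (after the try/except). Output: JSZ

Answer: JSZ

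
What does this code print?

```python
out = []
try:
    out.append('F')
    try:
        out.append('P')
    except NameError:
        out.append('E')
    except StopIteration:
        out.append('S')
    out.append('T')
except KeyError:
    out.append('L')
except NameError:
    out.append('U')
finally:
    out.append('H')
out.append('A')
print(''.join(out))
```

Execution trace: 'F' (try body) → 'P' (inner try body, no exception) → 'T' (try body, no exception) → 'H' (finally) → 'A' (after the try/except). Output: FPTHA

Answer: FPTHA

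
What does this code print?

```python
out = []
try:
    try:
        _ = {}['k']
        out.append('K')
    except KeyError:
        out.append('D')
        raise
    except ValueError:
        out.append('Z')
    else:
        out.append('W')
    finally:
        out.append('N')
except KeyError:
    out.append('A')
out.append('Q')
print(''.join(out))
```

Execution trace: 'D' (inner except KeyError) → 'N' (inner finally) → 'A' (outer except KeyError) → 'Q' (after the try/except). Output: DNAQ

Answer: DNAQ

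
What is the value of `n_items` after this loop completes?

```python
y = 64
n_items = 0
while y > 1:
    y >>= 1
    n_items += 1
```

Count right shifts until 1
`n_items` takes the values: 0 → 1 → 2 → 3 → 4 → 5 → 6

Answer: 6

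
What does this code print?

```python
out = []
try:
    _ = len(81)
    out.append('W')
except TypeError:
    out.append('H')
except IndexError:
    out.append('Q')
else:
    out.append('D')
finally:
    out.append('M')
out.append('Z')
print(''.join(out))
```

Execution trace: 'H' (except TypeError) → 'M' (finally) → 'Z' (after the try/except). Output: HMZ

Answer: HMZ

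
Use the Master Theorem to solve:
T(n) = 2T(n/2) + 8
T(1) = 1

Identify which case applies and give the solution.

a=2, b=2, f(n)=8. log_2(2) = 1. Since c=0 < 1, Case 1 applies: T(n) = Θ(n^log_b(a)) = O(n).

Answer: O(n) - Case 1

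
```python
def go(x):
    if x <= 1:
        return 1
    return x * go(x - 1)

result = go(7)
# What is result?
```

go(7) = 7 * 6 * 5 * 4 * 3 * 2 * 1 = 5040

Answer: 5040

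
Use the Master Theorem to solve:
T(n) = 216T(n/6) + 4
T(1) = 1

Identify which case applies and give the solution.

a=216, b=6, f(n)=4. log_6(216) = 3. Since c=0 < 3, Case 1 applies: T(n) = Θ(n^log_b(a)) = O(n^3).

Answer: O(n^3) - Case 1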